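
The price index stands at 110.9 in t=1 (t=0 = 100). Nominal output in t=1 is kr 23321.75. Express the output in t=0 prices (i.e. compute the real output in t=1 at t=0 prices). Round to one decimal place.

21029.5

Real = Nominal ÷ (Index/100) = 23321.75 ÷ (110.9/100)
     = 23321.75 ÷ 1.109 = 21029.5311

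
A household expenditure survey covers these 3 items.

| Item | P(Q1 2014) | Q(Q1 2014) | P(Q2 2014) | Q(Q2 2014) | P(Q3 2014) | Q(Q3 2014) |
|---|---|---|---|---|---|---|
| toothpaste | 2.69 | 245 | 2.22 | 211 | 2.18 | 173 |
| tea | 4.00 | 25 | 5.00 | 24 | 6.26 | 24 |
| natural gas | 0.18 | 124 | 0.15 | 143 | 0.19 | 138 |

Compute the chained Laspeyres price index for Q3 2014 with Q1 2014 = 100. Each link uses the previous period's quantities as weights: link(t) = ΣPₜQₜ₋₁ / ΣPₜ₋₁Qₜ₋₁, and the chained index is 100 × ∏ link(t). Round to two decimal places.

91.96

Link Q1 2014→Q2 2014:
ΣP(Q2 2014)Q(Q1 2014) = 2.22×245 + 5.00×25 + 0.15×124 = 543.9 + 125 + 18.6 = 687.5
ΣP(Q1 2014)Q(Q1 2014) = 2.69×245 + 4.00×25 + 0.18×124 = 659.05 + 100 + 22.32 = 781.37
link = 687.5/781.37 = 0.879865
Link Q2 2014→Q3 2014:
ΣP(Q3 2014)Q(Q2 2014) = 2.18×211 + 6.26×24 + 0.19×143 = 459.98 + 150.24 + 27.17 = 637.39
ΣP(Q2 2014)Q(Q2 2014) = 2.22×211 + 5.00×24 + 0.15×143 = 468.42 + 120 + 21.45 = 609.87
link = 637.39/609.87 = 1.045124
Chained index = 100 × 0.879865 × 1.045124 = 91.9568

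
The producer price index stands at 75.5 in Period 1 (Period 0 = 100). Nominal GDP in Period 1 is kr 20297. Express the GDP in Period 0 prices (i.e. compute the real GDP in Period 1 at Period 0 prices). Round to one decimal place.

26883.4

Real = Nominal ÷ (Index/100) = 20297 ÷ (75.5/100)
     = 20297 ÷ 0.755 = 26883.4437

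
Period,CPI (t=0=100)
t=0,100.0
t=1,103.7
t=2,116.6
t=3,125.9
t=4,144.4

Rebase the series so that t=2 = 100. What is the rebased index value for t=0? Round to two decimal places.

Rebased(t=0) = 100.0 / 116.6 × 100 = 85.7633

85.76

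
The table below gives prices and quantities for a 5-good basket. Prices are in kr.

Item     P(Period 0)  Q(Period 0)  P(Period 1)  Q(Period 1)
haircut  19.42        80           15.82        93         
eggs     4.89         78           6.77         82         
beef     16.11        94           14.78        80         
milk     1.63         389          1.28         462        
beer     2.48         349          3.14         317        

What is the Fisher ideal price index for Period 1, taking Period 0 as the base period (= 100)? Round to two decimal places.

Laspeyres component (base-period weights):
ΣP(Period 1)Q(Period 0) = 15.82×80 + 6.77×78 + 14.78×94 + 1.28×389 + 3.14×349 = 1265.6 + 528.06 + 1389.32 + 497.92 + 1095.86 = 4776.76
ΣP(Period 0)Q(Period 0) = 19.42×80 + 4.89×78 + 16.11×94 + 1.63×389 + 2.48×349 = 1553.6 + 381.42 + 1514.34 + 634.07 + 865.52 = 4948.95
L = 4776.76 / 4948.95 × 100 = 96.5207
Paasche component (current-period weights):
ΣP(Period 1)Q(Period 1) = 15.82×93 + 6.77×82 + 14.78×80 + 1.28×462 + 3.14×317 = 1471.26 + 555.14 + 1182.4 + 591.36 + 995.38 = 4795.54
ΣP(Period 0)Q(Period 1) = 19.42×93 + 4.89×82 + 16.11×80 + 1.63×462 + 2.48×317 = 1806.06 + 400.98 + 1288.8 + 753.06 + 786.16 = 5035.06
P = 4795.54 / 5035.06 × 100 = 95.2430
Fisher = √(L × P) = √(96.5207 × 95.2430) = 95.8797

95.88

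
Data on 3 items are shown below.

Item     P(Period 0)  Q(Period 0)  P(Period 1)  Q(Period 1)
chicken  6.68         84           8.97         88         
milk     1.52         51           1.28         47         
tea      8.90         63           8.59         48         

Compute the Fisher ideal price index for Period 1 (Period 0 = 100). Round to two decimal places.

114.76

Laspeyres component (base-period weights):
ΣP(Period 1)Q(Period 0) = 8.97×84 + 1.28×51 + 8.59×63 = 753.48 + 65.28 + 541.17 = 1359.93
ΣP(Period 0)Q(Period 0) = 6.68×84 + 1.52×51 + 8.90×63 = 561.12 + 77.52 + 560.7 = 1199.34
L = 1359.93 / 1199.34 × 100 = 113.3899
Paasche component (current-period weights):
ΣP(Period 1)Q(Period 1) = 8.97×88 + 1.28×47 + 8.59×48 = 789.36 + 60.16 + 412.32 = 1261.84
ΣP(Period 0)Q(Period 1) = 6.68×88 + 1.52×47 + 8.90×48 = 587.84 + 71.44 + 427.2 = 1086.48
P = 1261.84 / 1086.48 × 100 = 116.1402
Fisher = √(L × P) = √(113.3899 × 116.1402) = 114.7568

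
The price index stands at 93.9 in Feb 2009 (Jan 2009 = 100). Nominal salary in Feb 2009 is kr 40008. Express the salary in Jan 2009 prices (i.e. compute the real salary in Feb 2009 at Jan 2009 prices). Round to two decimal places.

Real = Nominal ÷ (Index/100) = 40008 ÷ (93.9/100)
     = 40008 ÷ 0.939 = 42607.0288

42607.03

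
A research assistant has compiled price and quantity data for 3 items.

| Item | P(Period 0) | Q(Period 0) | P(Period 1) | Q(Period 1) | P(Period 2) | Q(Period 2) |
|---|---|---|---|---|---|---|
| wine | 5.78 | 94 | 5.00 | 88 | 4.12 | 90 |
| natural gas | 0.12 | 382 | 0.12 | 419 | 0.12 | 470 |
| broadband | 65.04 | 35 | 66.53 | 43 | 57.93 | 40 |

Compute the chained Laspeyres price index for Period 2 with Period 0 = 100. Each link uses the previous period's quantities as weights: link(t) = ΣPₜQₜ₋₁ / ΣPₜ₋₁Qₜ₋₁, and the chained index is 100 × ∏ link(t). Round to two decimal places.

86.01

Link Period 0→Period 1:
ΣP(Period 1)Q(Period 0) = 5.00×94 + 0.12×382 + 66.53×35 = 470 + 45.84 + 2328.55 = 2844.39
ΣP(Period 0)Q(Period 0) = 5.78×94 + 0.12×382 + 65.04×35 = 543.32 + 45.84 + 2276.4 = 2865.56
link = 2844.39/2865.56 = 0.992612
Link Period 1→Period 2:
ΣP(Period 2)Q(Period 1) = 4.12×88 + 0.12×419 + 57.93×43 = 362.56 + 50.28 + 2490.99 = 2903.83
ΣP(Period 1)Q(Period 1) = 5.00×88 + 0.12×419 + 66.53×43 = 440 + 50.28 + 2860.79 = 3351.07
link = 2903.83/3351.07 = 0.866538
Chained index = 100 × 0.992612 × 0.866538 = 86.0136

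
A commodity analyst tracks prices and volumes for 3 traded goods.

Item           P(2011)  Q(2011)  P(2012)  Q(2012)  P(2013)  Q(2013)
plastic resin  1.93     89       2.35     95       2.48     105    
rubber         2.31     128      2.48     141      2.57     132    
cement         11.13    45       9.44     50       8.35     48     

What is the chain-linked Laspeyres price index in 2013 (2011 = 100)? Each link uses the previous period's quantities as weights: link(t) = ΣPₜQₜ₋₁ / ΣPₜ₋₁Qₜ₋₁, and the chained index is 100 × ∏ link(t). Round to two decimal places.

Link 2011→2012:
ΣP(2012)Q(2011) = 2.35×89 + 2.48×128 + 9.44×45 = 209.15 + 317.44 + 424.8 = 951.39
ΣP(2011)Q(2011) = 1.93×89 + 2.31×128 + 11.13×45 = 171.77 + 295.68 + 500.85 = 968.3
link = 951.39/968.3 = 0.982536
Link 2012→2013:
ΣP(2013)Q(2012) = 2.48×95 + 2.57×141 + 8.35×50 = 235.6 + 362.37 + 417.5 = 1015.47
ΣP(2012)Q(2012) = 2.35×95 + 2.48×141 + 9.44×50 = 223.25 + 349.68 + 472 = 1044.93
link = 1015.47/1044.93 = 0.971807
Chained index = 100 × 0.982536 × 0.971807 = 95.4835

95.48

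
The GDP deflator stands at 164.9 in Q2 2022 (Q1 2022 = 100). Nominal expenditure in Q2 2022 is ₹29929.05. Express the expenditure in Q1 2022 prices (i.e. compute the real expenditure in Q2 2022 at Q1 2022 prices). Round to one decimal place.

Real = Nominal ÷ (Index/100) = 29929.05 ÷ (164.9/100)
     = 29929.05 ÷ 1.649 = 18149.8181

18149.8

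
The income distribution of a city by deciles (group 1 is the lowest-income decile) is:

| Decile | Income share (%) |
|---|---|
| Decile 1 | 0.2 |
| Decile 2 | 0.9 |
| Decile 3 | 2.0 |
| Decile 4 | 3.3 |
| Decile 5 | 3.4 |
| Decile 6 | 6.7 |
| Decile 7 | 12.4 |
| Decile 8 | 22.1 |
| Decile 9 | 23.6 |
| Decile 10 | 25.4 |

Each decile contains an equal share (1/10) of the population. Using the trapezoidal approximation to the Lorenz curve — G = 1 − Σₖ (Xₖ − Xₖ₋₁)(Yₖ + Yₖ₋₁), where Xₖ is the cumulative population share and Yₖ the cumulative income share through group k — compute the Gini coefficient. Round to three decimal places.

Cumulative income shares Yₖ: 0.0020, 0.0110, 0.0310, 0.0640, 0.0980, 0.1650, 0.2890, 0.5100, 0.7460, 1.0000
Σ (Xₖ−Xₖ₋₁)(Yₖ+Yₖ₋₁) = (1/10)(0.0020+0.0000) + (1/10)(0.0110+0.0020) + (1/10)(0.0310+0.0110) + (1/10)(0.0640+0.0310) + (1/10)(0.0980+0.0640) + (1/10)(0.1650+0.0980) + (1/10)(0.2890+0.1650) + (1/10)(0.5100+0.2890) + (1/10)(0.7460+0.5100) + (1/10)(1.0000+0.7460)
  = 0.0002 + 0.0013 + 0.0042 + 0.0095 + 0.0162 + 0.0263 + 0.0454 + 0.0799 + 0.1256 + 0.1746 = 0.4832
G = 1 − 0.4832 = 0.5168

0.517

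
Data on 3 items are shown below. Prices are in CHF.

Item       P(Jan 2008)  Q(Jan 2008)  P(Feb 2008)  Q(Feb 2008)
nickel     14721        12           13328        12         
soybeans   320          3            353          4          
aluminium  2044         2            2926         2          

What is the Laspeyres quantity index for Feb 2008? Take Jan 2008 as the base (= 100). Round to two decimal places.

Laspeyres quantity index uses base-period prices as weights.
ΣP(Jan 2008)·Q(Feb 2008) = 14721×12 + 320×4 + 2044×2 = 176652 + 1280 + 4088 = 182020
ΣP(Jan 2008)·Q(Jan 2008) = 14721×12 + 320×3 + 2044×2 = 176652 + 960 + 4088 = 181700
Index = 182020 / 181700 × 100 = 100.1761

100.18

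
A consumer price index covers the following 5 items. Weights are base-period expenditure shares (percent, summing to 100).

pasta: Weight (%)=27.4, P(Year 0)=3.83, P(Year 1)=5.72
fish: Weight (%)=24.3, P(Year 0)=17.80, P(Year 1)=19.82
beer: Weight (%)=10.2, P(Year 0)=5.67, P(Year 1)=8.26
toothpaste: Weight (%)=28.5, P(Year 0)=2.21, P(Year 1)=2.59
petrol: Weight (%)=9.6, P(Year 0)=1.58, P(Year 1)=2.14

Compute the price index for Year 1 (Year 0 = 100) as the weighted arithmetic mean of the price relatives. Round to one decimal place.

pasta: 27.4 × (5.72/3.83) = 27.4 × 1.493473 = 40.9211
fish: 24.3 × (19.82/17.80) = 24.3 × 1.113483 = 27.0576
beer: 10.2 × (8.26/5.67) = 10.2 × 1.456790 = 14.8593
toothpaste: 28.5 × (2.59/2.21) = 28.5 × 1.171946 = 33.4005
petrol: 9.6 × (2.14/1.58) = 9.6 × 1.354430 = 13.0025
Index = Σ wᵢ·(p₁ᵢ/p₀ᵢ) = 40.9211 + 27.0576 + 14.8593 + 33.4005 + 13.0025 = 129.2410

129.2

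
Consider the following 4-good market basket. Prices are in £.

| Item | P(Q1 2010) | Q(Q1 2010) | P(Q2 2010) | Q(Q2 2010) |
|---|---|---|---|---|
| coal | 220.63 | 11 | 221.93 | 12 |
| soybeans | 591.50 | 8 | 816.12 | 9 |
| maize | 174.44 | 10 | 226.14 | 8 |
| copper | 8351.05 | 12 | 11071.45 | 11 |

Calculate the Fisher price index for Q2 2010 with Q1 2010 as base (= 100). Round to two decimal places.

132.02

Laspeyres component (base-period weights):
ΣP(Q2 2010)Q(Q1 2010) = 221.93×11 + 816.12×8 + 226.14×10 + 11071.45×12 = 2441.23 + 6528.96 + 2261.4 + 132857.4 = 144088.99
ΣP(Q1 2010)Q(Q1 2010) = 220.63×11 + 591.50×8 + 174.44×10 + 8351.05×12 = 2426.93 + 4732 + 1744.4 + 100212.6 = 109115.93
L = 144088.99 / 109115.93 × 100 = 132.0513
Paasche component (current-period weights):
ΣP(Q2 2010)Q(Q2 2010) = 221.93×12 + 816.12×9 + 226.14×8 + 11071.45×11 = 2663.16 + 7345.08 + 1809.12 + 121785.95 = 133603.31
ΣP(Q1 2010)Q(Q2 2010) = 220.63×12 + 591.50×9 + 174.44×8 + 8351.05×11 = 2647.56 + 5323.5 + 1395.52 + 91861.55 = 101228.13
P = 133603.31 / 101228.13 × 100 = 131.9824
Fisher = √(L × P) = √(132.0513 × 131.9824) = 132.0168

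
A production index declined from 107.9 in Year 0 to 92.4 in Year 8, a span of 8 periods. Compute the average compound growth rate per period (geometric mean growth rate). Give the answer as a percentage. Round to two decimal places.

-1.92%

Growth factor = (92.4/107.9)^(1/8) = (0.856348)^(1/8) = 0.980802
Growth rate = 0.980802 − 1 = -0.019198 = -1.9198%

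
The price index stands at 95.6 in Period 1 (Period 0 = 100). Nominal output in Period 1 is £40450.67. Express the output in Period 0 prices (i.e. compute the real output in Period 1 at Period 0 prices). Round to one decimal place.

Real = Nominal ÷ (Index/100) = 40450.67 ÷ (95.6/100)
     = 40450.67 ÷ 0.956 = 42312.4163

42312.4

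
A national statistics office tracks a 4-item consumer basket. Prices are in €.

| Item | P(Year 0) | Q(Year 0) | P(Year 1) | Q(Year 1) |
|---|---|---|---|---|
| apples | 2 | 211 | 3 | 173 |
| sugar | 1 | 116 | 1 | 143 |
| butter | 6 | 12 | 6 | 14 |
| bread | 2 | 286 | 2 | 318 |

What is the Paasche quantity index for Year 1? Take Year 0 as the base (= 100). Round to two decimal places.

Paasche quantity index uses current-period prices as weights.
ΣP(Year 1)·Q(Year 1) = 3×173 + 1×143 + 6×14 + 2×318 = 519 + 143 + 84 + 636 = 1382
ΣP(Year 1)·Q(Year 0) = 3×211 + 1×116 + 6×12 + 2×286 = 633 + 116 + 72 + 572 = 1393
Index = 1382 / 1393 × 100 = 99.2103

99.21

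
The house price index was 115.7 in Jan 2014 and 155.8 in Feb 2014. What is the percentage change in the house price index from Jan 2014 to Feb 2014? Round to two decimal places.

Change = (155.8 − 115.7) / 115.7 × 100
       = 40.1 / 115.7 × 100 = 34.6586%

34.66%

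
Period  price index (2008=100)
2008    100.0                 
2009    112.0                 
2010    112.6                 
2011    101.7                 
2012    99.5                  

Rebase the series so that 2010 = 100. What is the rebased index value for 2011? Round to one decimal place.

Rebased(2011) = 101.7 / 112.6 × 100 = 90.3197

90.3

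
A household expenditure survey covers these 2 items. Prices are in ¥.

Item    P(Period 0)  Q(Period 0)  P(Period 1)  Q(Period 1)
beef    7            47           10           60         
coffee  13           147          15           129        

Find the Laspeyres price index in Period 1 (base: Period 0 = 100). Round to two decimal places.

Laspeyres price index uses base-period quantities as weights.
ΣP(Period 1)·Q(Period 0) = 10×47 + 15×147 = 470 + 2205 = 2675
ΣP(Period 0)·Q(Period 0) = 7×47 + 13×147 = 329 + 1911 = 2240
Index = 2675 / 2240 × 100 = 119.4196

119.42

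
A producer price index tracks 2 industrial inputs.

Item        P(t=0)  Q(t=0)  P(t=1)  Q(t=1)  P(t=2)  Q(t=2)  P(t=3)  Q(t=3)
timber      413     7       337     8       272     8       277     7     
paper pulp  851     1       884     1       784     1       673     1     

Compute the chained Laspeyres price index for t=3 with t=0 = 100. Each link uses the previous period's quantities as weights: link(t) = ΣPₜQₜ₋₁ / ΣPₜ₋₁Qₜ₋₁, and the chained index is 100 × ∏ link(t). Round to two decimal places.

Link t=0→t=1:
ΣP(t=1)Q(t=0) = 337×7 + 884×1 = 2359 + 884 = 3243
ΣP(t=0)Q(t=0) = 413×7 + 851×1 = 2891 + 851 = 3742
link = 3243/3742 = 0.866649
Link t=1→t=2:
ΣP(t=2)Q(t=1) = 272×8 + 784×1 = 2176 + 784 = 2960
ΣP(t=1)Q(t=1) = 337×8 + 884×1 = 2696 + 884 = 3580
link = 2960/3580 = 0.826816
Link t=2→t=3:
ΣP(t=3)Q(t=2) = 277×8 + 673×1 = 2216 + 673 = 2889
ΣP(t=2)Q(t=2) = 272×8 + 784×1 = 2176 + 784 = 2960
link = 2889/2960 = 0.976014
Chained index = 100 × 0.866649 × 0.826816 × 0.976014 = 69.9371

69.94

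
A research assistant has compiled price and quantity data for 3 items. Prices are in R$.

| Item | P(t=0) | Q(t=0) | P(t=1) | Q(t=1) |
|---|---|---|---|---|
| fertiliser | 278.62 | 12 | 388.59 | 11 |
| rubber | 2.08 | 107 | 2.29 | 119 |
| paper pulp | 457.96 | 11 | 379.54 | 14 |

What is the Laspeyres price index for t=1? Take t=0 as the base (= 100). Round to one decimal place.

Laspeyres price index uses base-period quantities as weights.
ΣP(t=1)·Q(t=0) = 388.59×12 + 2.29×107 + 379.54×11 = 4663.08 + 245.03 + 4174.94 = 9083.05
ΣP(t=0)·Q(t=0) = 278.62×12 + 2.08×107 + 457.96×11 = 3343.44 + 222.56 + 5037.56 = 8603.56
Index = 9083.05 / 8603.56 × 100 = 105.5732

105.6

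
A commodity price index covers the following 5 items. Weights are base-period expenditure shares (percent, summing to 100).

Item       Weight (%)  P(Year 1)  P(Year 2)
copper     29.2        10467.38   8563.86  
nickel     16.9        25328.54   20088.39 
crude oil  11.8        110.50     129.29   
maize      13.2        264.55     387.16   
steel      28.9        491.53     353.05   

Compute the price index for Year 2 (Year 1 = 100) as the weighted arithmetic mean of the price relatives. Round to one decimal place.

91.2

copper: 29.2 × (8563.86/10467.38) = 29.2 × 0.818147 = 23.8899
nickel: 16.9 × (20088.39/25328.54) = 16.9 × 0.793113 = 13.4036
crude oil: 11.8 × (129.29/110.50) = 11.8 × 1.170045 = 13.8065
maize: 13.2 × (387.16/264.55) = 13.2 × 1.463466 = 19.3178
steel: 28.9 × (353.05/491.53) = 28.9 × 0.718267 = 20.7579
Index = Σ wᵢ·(p₁ᵢ/p₀ᵢ) = 23.8899 + 13.4036 + 13.8065 + 19.3178 + 20.7579 = 91.1757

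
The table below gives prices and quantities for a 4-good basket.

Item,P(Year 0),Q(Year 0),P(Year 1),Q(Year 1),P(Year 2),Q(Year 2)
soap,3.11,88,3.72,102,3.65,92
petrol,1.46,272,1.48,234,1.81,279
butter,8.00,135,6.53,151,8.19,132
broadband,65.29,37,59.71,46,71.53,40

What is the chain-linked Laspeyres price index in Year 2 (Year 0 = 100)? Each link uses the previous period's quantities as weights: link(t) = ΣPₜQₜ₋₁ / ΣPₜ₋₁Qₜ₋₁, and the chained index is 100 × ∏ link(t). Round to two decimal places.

109.48

Link Year 0→Year 1:
ΣP(Year 1)Q(Year 0) = 3.72×88 + 1.48×272 + 6.53×135 + 59.71×37 = 327.36 + 402.56 + 881.55 + 2209.27 = 3820.74
ΣP(Year 0)Q(Year 0) = 3.11×88 + 1.46×272 + 8.00×135 + 65.29×37 = 273.68 + 397.12 + 1080 + 2415.73 = 4166.53
link = 3820.74/4166.53 = 0.917008
Link Year 1→Year 2:
ΣP(Year 2)Q(Year 1) = 3.65×102 + 1.81×234 + 8.19×151 + 71.53×46 = 372.3 + 423.54 + 1236.69 + 3290.38 = 5322.91
ΣP(Year 1)Q(Year 1) = 3.72×102 + 1.48×234 + 6.53×151 + 59.71×46 = 379.44 + 346.32 + 986.03 + 2746.66 = 4458.45
link = 5322.91/4458.45 = 1.193892
Chained index = 100 × 0.917008 × 1.193892 = 109.4809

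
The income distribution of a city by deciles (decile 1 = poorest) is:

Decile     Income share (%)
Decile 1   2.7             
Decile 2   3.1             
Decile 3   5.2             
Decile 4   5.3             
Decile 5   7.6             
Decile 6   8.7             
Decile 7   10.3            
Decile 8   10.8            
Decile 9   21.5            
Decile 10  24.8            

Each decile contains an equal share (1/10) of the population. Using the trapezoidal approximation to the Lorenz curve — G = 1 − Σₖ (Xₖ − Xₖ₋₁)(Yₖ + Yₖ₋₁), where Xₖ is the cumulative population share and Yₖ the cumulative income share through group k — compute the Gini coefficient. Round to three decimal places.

0.372

Cumulative income shares Yₖ: 0.0270, 0.0580, 0.1100, 0.1630, 0.2390, 0.3260, 0.4290, 0.5370, 0.7520, 1.0000
Σ (Xₖ−Xₖ₋₁)(Yₖ+Yₖ₋₁) = (1/10)(0.0270+0.0000) + (1/10)(0.0580+0.0270) + (1/10)(0.1100+0.0580) + (1/10)(0.1630+0.1100) + (1/10)(0.2390+0.1630) + (1/10)(0.3260+0.2390) + (1/10)(0.4290+0.3260) + (1/10)(0.5370+0.4290) + (1/10)(0.7520+0.5370) + (1/10)(1.0000+0.7520)
  = 0.0027 + 0.0085 + 0.0168 + 0.0273 + 0.0402 + 0.0565 + 0.0755 + 0.0966 + 0.1289 + 0.1752 = 0.6282
G = 1 − 0.6282 = 0.3718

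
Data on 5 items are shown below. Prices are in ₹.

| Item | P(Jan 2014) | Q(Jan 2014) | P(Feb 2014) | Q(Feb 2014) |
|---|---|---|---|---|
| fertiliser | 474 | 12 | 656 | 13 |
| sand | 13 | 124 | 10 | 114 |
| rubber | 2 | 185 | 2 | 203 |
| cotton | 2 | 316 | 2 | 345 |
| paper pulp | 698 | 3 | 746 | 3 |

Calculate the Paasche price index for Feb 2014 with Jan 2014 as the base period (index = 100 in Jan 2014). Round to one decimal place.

120.0

Paasche price index uses current-period quantities as weights.
ΣP(Feb 2014)·Q(Feb 2014) = 656×13 + 10×114 + 2×203 + 2×345 + 746×3 = 8528 + 1140 + 406 + 690 + 2238 = 13002
ΣP(Jan 2014)·Q(Feb 2014) = 474×13 + 13×114 + 2×203 + 2×345 + 698×3 = 6162 + 1482 + 406 + 690 + 2094 = 10834
Index = 13002 / 10834 × 100 = 120.0111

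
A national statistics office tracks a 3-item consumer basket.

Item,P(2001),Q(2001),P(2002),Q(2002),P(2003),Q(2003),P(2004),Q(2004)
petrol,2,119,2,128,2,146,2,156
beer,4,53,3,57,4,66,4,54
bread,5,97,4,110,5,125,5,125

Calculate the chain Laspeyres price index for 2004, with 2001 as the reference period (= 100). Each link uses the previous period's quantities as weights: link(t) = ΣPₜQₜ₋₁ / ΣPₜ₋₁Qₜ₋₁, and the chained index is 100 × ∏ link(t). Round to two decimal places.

100.13

Link 2001→2002:
ΣP(2002)Q(2001) = 2×119 + 3×53 + 4×97 = 238 + 159 + 388 = 785
ΣP(2001)Q(2001) = 2×119 + 4×53 + 5×97 = 238 + 212 + 485 = 935
link = 785/935 = 0.839572
Link 2002→2003:
ΣP(2003)Q(2002) = 2×128 + 4×57 + 5×110 = 256 + 228 + 550 = 1034
ΣP(2002)Q(2002) = 2×128 + 3×57 + 4×110 = 256 + 171 + 440 = 867
link = 1034/867 = 1.192618
Link 2003→2004:
ΣP(2004)Q(2003) = 2×146 + 4×66 + 5×125 = 292 + 264 + 625 = 1181
ΣP(2003)Q(2003) = 2×146 + 4×66 + 5×125 = 292 + 264 + 625 = 1181
link = 1181/1181 = 1.000000
Chained index = 100 × 0.839572 × 1.192618 × 1.000000 = 100.1289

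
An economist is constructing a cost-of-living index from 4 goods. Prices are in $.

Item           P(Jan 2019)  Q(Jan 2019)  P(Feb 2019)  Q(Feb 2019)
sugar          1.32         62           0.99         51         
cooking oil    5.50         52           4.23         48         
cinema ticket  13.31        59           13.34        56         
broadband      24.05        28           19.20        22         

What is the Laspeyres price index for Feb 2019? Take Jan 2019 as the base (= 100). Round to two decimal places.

Laspeyres price index uses base-period quantities as weights.
ΣP(Feb 2019)·Q(Jan 2019) = 0.99×62 + 4.23×52 + 13.34×59 + 19.20×28 = 61.38 + 219.96 + 787.06 + 537.6 = 1606
ΣP(Jan 2019)·Q(Jan 2019) = 1.32×62 + 5.50×52 + 13.31×59 + 24.05×28 = 81.84 + 286 + 785.29 + 673.4 = 1826.53
Index = 1606 / 1826.53 × 100 = 87.9263

87.93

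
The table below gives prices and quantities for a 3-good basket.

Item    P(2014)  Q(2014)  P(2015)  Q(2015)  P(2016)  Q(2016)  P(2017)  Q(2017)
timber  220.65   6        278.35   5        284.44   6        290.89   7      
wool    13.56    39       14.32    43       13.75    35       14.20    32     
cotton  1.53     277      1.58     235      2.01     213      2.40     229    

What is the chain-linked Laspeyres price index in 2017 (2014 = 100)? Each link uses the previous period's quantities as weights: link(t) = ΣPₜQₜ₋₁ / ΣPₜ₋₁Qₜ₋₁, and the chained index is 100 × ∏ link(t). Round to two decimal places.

128.82

Link 2014→2015:
ΣP(2015)Q(2014) = 278.35×6 + 14.32×39 + 1.58×277 = 1670.1 + 558.48 + 437.66 = 2666.24
ΣP(2014)Q(2014) = 220.65×6 + 13.56×39 + 1.53×277 = 1323.9 + 528.84 + 423.81 = 2276.55
link = 2666.24/2276.55 = 1.171176
Link 2015→2016:
ΣP(2016)Q(2015) = 284.44×5 + 13.75×43 + 2.01×235 = 1422.2 + 591.25 + 472.35 = 2485.8
ΣP(2015)Q(2015) = 278.35×5 + 14.32×43 + 1.58×235 = 1391.75 + 615.76 + 371.3 = 2378.81
link = 2485.8/2378.81 = 1.044976
Link 2016→2017:
ΣP(2017)Q(2016) = 290.89×6 + 14.20×35 + 2.40×213 = 1745.34 + 497 + 511.2 = 2753.54
ΣP(2016)Q(2016) = 284.44×6 + 13.75×35 + 2.01×213 = 1706.64 + 481.25 + 428.13 = 2616.02
link = 2753.54/2616.02 = 1.052568
Chained index = 100 × 1.171176 × 1.044976 × 1.052568 = 128.8187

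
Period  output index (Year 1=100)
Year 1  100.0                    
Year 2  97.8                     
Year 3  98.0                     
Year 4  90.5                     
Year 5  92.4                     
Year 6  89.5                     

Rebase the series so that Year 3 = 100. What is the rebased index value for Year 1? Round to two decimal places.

Rebased(Year 1) = 100.0 / 98.0 × 100 = 102.0408

102.04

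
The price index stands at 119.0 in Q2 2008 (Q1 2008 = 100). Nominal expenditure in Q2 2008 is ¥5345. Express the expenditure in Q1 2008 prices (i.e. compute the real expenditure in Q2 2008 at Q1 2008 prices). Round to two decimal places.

Real = Nominal ÷ (Index/100) = 5345 ÷ (119.0/100)
     = 5345 ÷ 1.190 = 4491.5966

4491.60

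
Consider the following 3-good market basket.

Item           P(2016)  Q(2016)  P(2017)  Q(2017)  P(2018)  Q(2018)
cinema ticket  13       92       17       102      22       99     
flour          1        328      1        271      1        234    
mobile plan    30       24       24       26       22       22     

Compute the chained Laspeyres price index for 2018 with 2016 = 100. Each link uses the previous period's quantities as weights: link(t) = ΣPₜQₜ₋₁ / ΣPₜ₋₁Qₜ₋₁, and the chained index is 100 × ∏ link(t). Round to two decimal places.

129.14

Link 2016→2017:
ΣP(2017)Q(2016) = 17×92 + 1×328 + 24×24 = 1564 + 328 + 576 = 2468
ΣP(2016)Q(2016) = 13×92 + 1×328 + 30×24 = 1196 + 328 + 720 = 2244
link = 2468/2244 = 1.099822
Link 2017→2018:
ΣP(2018)Q(2017) = 22×102 + 1×271 + 22×26 = 2244 + 271 + 572 = 3087
ΣP(2017)Q(2017) = 17×102 + 1×271 + 24×26 = 1734 + 271 + 624 = 2629
link = 3087/2629 = 1.174211
Chained index = 100 × 1.099822 × 1.174211 = 129.1422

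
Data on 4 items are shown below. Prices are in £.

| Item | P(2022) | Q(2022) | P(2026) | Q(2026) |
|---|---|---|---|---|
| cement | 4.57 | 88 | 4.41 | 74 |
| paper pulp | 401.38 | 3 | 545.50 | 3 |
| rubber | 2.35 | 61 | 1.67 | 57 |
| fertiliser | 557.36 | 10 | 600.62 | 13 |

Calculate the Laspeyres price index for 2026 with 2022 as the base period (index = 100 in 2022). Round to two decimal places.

Laspeyres price index uses base-period quantities as weights.
ΣP(2026)·Q(2022) = 4.41×88 + 545.50×3 + 1.67×61 + 600.62×10 = 388.08 + 1636.5 + 101.87 + 6006.2 = 8132.65
ΣP(2022)·Q(2022) = 4.57×88 + 401.38×3 + 2.35×61 + 557.36×10 = 402.16 + 1204.14 + 143.35 + 5573.6 = 7323.25
Index = 8132.65 / 7323.25 × 100 = 111.0525

111.05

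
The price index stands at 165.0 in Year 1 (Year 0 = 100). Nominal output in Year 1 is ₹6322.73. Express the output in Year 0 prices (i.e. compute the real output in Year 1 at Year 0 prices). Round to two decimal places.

Real = Nominal ÷ (Index/100) = 6322.73 ÷ (165.0/100)
     = 6322.73 ÷ 1.650 = 3831.9576

3831.96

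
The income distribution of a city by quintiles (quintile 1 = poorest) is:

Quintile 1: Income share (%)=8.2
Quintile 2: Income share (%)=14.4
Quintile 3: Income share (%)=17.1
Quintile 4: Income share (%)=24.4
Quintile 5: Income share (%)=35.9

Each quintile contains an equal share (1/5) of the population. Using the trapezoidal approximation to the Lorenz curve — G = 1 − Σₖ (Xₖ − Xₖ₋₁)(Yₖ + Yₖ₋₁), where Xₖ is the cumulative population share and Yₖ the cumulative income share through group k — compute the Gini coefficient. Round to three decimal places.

Cumulative income shares Yₖ: 0.0820, 0.2260, 0.3970, 0.6410, 1.0000
Σ (Xₖ−Xₖ₋₁)(Yₖ+Yₖ₋₁) = (1/5)(0.0820+0.0000) + (1/5)(0.2260+0.0820) + (1/5)(0.3970+0.2260) + (1/5)(0.6410+0.3970) + (1/5)(1.0000+0.6410)
  = 0.0164 + 0.0616 + 0.1246 + 0.2076 + 0.3282 = 0.7384
G = 1 − 0.7384 = 0.2616

0.262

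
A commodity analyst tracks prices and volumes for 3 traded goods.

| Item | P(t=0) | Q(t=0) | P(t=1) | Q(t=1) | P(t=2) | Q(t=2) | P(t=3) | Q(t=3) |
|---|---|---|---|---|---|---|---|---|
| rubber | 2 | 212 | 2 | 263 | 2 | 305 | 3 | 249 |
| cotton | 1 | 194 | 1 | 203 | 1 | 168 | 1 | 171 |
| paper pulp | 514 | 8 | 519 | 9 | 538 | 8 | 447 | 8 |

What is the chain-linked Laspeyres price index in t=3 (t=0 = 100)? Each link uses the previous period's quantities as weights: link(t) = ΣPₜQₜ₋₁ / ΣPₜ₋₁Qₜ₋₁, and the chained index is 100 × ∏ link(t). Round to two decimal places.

Link t=0→t=1:
ΣP(t=1)Q(t=0) = 2×212 + 1×194 + 519×8 = 424 + 194 + 4152 = 4770
ΣP(t=0)Q(t=0) = 2×212 + 1×194 + 514×8 = 424 + 194 + 4112 = 4730
link = 4770/4730 = 1.008457
Link t=1→t=2:
ΣP(t=2)Q(t=1) = 2×263 + 1×203 + 538×9 = 526 + 203 + 4842 = 5571
ΣP(t=1)Q(t=1) = 2×263 + 1×203 + 519×9 = 526 + 203 + 4671 = 5400
link = 5571/5400 = 1.031667
Link t=2→t=3:
ΣP(t=3)Q(t=2) = 3×305 + 1×168 + 447×8 = 915 + 168 + 3576 = 4659
ΣP(t=2)Q(t=2) = 2×305 + 1×168 + 538×8 = 610 + 168 + 4304 = 5082
link = 4659/5082 = 0.916765
Chained index = 100 × 1.008457 × 1.031667 × 0.916765 = 95.3794

95.38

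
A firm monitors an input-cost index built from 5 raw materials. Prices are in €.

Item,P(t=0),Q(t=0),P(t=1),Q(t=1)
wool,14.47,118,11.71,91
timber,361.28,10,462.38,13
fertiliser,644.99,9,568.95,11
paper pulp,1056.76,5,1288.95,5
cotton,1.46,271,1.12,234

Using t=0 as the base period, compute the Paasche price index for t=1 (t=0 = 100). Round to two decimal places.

Paasche price index uses current-period quantities as weights.
ΣP(t=1)·Q(t=1) = 11.71×91 + 462.38×13 + 568.95×11 + 1288.95×5 + 1.12×234 = 1065.61 + 6010.94 + 6258.45 + 6444.75 + 262.08 = 20041.83
ΣP(t=0)·Q(t=1) = 14.47×91 + 361.28×13 + 644.99×11 + 1056.76×5 + 1.46×234 = 1316.77 + 4696.64 + 7094.89 + 5283.8 + 341.64 = 18733.74
Index = 20041.83 / 18733.74 × 100 = 106.9825

106.98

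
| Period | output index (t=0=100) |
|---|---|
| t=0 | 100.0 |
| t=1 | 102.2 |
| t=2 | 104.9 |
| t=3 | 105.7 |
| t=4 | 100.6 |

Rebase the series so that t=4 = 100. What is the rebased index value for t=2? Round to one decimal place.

104.3

Rebased(t=2) = 104.9 / 100.6 × 100 = 104.2744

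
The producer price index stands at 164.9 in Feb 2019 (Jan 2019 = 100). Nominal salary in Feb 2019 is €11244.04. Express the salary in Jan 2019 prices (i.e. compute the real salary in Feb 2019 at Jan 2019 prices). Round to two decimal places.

Real = Nominal ÷ (Index/100) = 11244.04 ÷ (164.9/100)
     = 11244.04 ÷ 1.649 = 6818.7022

6818.70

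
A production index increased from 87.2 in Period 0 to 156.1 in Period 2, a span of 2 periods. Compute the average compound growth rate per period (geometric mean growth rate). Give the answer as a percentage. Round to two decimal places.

33.80%

Growth factor = (156.1/87.2)^(1/2) = (1.790138)^(1/2) = 1.337960
Growth rate = 1.337960 − 1 = 0.337960 = 33.7960%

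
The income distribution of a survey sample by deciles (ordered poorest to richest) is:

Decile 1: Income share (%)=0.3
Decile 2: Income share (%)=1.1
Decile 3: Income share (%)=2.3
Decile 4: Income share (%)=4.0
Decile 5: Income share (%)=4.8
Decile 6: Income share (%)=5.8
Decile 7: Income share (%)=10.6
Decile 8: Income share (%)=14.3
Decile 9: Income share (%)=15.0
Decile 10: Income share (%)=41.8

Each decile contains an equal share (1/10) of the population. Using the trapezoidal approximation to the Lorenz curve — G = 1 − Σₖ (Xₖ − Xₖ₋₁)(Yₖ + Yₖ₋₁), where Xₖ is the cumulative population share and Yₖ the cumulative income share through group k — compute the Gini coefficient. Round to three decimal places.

Cumulative income shares Yₖ: 0.0030, 0.0140, 0.0370, 0.0770, 0.1250, 0.1830, 0.2890, 0.4320, 0.5820, 1.0000
Σ (Xₖ−Xₖ₋₁)(Yₖ+Yₖ₋₁) = (1/10)(0.0030+0.0000) + (1/10)(0.0140+0.0030) + (1/10)(0.0370+0.0140) + (1/10)(0.0770+0.0370) + (1/10)(0.1250+0.0770) + (1/10)(0.1830+0.1250) + (1/10)(0.2890+0.1830) + (1/10)(0.4320+0.2890) + (1/10)(0.5820+0.4320) + (1/10)(1.0000+0.5820)
  = 0.0003 + 0.0017 + 0.0051 + 0.0114 + 0.0202 + 0.0308 + 0.0472 + 0.0721 + 0.1014 + 0.1582 = 0.4484
G = 1 − 0.4484 = 0.5516

0.552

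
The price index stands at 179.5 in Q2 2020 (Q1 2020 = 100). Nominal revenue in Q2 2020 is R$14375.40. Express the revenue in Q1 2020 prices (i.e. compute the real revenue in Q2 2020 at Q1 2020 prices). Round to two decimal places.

Real = Nominal ÷ (Index/100) = 14375.40 ÷ (179.5/100)
     = 14375.40 ÷ 1.795 = 8008.5794

8008.58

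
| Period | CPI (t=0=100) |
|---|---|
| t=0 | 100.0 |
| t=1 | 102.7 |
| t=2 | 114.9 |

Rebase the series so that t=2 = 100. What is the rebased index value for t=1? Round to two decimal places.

Rebased(t=1) = 102.7 / 114.9 × 100 = 89.3821

89.38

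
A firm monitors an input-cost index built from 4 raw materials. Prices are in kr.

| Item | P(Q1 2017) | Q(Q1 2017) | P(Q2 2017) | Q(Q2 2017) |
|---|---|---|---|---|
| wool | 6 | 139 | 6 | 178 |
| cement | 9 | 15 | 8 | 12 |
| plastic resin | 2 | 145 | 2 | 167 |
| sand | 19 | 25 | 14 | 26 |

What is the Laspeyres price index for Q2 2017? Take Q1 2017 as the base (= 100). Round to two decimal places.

Laspeyres price index uses base-period quantities as weights.
ΣP(Q2 2017)·Q(Q1 2017) = 6×139 + 8×15 + 2×145 + 14×25 = 834 + 120 + 290 + 350 = 1594
ΣP(Q1 2017)·Q(Q1 2017) = 6×139 + 9×15 + 2×145 + 19×25 = 834 + 135 + 290 + 475 = 1734
Index = 1594 / 1734 × 100 = 91.9262

91.93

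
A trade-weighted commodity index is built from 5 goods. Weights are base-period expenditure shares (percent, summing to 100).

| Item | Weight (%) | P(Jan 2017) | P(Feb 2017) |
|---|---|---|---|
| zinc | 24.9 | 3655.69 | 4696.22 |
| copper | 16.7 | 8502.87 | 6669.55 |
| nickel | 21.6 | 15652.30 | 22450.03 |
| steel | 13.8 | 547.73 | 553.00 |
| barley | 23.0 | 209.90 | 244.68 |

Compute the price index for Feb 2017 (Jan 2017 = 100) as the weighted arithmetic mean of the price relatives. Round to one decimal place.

zinc: 24.9 × (4696.22/3655.69) = 24.9 × 1.284633 = 31.9874
copper: 16.7 × (6669.55/8502.87) = 16.7 × 0.784388 = 13.0993
nickel: 21.6 × (22450.03/15652.30) = 21.6 × 1.434296 = 30.9808
steel: 13.8 × (553.00/547.73) = 13.8 × 1.009622 = 13.9328
barley: 23.0 × (244.68/209.90) = 23.0 × 1.165698 = 26.8111
Index = Σ wᵢ·(p₁ᵢ/p₀ᵢ) = 31.9874 + 13.0993 + 30.9808 + 13.9328 + 26.8111 = 116.8113

116.8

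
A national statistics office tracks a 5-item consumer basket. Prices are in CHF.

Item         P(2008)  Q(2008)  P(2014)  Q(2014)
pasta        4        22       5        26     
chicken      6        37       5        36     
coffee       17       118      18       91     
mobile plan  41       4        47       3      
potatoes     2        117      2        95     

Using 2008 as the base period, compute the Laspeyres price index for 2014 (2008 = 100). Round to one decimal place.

104.7

Laspeyres price index uses base-period quantities as weights.
ΣP(2014)·Q(2008) = 5×22 + 5×37 + 18×118 + 47×4 + 2×117 = 110 + 185 + 2124 + 188 + 234 = 2841
ΣP(2008)·Q(2008) = 4×22 + 6×37 + 17×118 + 41×4 + 2×117 = 88 + 222 + 2006 + 164 + 234 = 2714
Index = 2841 / 2714 × 100 = 104.6794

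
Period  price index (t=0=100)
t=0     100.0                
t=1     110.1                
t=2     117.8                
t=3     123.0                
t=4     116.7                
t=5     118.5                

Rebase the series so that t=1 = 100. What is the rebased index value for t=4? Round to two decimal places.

Rebased(t=4) = 116.7 / 110.1 × 100 = 105.9946

105.99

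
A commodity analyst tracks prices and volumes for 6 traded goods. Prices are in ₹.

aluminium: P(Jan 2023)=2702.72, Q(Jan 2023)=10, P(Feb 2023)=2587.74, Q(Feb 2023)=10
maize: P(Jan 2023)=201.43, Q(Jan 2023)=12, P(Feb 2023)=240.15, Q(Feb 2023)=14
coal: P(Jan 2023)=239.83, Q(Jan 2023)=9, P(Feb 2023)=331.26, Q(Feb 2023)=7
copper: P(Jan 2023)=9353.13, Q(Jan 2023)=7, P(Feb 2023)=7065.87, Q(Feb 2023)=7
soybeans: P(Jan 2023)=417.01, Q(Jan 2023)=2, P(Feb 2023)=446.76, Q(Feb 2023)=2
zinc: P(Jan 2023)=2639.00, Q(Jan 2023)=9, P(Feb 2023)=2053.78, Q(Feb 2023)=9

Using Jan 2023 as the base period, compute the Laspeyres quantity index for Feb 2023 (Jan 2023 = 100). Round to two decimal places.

Laspeyres quantity index uses base-period prices as weights.
ΣP(Jan 2023)·Q(Feb 2023) = 2702.72×10 + 201.43×14 + 239.83×7 + 9353.13×7 + 417.01×2 + 2639.00×9 = 27027.2 + 2820.02 + 1678.81 + 65471.91 + 834.02 + 23751 = 121582.96
ΣP(Jan 2023)·Q(Jan 2023) = 2702.72×10 + 201.43×12 + 239.83×9 + 9353.13×7 + 417.01×2 + 2639.00×9 = 27027.2 + 2417.16 + 2158.47 + 65471.91 + 834.02 + 23751 = 121659.76
Index = 121582.96 / 121659.76 × 100 = 99.9369

99.94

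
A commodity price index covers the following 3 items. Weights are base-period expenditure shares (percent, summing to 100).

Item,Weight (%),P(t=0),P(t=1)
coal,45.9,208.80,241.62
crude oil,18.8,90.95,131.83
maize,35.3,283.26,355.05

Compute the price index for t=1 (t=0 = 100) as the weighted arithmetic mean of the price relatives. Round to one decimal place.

124.6

coal: 45.9 × (241.62/208.80) = 45.9 × 1.157184 = 53.1147
crude oil: 18.8 × (131.83/90.95) = 18.8 × 1.449478 = 27.2502
maize: 35.3 × (355.05/283.26) = 35.3 × 1.253442 = 44.2465
Index = Σ wᵢ·(p₁ᵢ/p₀ᵢ) = 53.1147 + 27.2502 + 44.2465 = 124.6114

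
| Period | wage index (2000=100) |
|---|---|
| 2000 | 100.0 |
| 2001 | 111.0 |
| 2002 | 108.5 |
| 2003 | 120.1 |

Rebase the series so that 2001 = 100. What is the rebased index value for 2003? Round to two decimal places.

108.20

Rebased(2003) = 120.1 / 111.0 × 100 = 108.1982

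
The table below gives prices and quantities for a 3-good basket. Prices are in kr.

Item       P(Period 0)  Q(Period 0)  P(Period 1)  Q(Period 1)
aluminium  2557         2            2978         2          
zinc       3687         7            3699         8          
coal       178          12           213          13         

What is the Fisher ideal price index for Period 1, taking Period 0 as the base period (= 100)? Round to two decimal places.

Laspeyres component (base-period weights):
ΣP(Period 1)Q(Period 0) = 2978×2 + 3699×7 + 213×12 = 5956 + 25893 + 2556 = 34405
ΣP(Period 0)Q(Period 0) = 2557×2 + 3687×7 + 178×12 = 5114 + 25809 + 2136 = 33059
L = 34405 / 33059 × 100 = 104.0715
Paasche component (current-period weights):
ΣP(Period 1)Q(Period 1) = 2978×2 + 3699×8 + 213×13 = 5956 + 29592 + 2769 = 38317
ΣP(Period 0)Q(Period 1) = 2557×2 + 3687×8 + 178×13 = 5114 + 29496 + 2314 = 36924
P = 38317 / 36924 × 100 = 103.7726
Fisher = √(L × P) = √(104.0715 × 103.7726) = 103.9220

103.92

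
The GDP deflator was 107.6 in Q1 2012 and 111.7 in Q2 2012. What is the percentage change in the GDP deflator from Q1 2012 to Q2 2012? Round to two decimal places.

3.81%

Change = (111.7 − 107.6) / 107.6 × 100
       = 4.1 / 107.6 × 100 = 3.8104%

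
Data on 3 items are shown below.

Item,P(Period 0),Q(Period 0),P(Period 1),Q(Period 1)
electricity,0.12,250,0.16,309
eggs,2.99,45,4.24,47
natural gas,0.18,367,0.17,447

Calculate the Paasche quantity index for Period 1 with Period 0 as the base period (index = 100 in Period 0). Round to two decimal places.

Paasche quantity index uses current-period prices as weights.
ΣP(Period 1)·Q(Period 1) = 0.16×309 + 4.24×47 + 0.17×447 = 49.44 + 199.28 + 75.99 = 324.71
ΣP(Period 1)·Q(Period 0) = 0.16×250 + 4.24×45 + 0.17×367 = 40 + 190.8 + 62.39 = 293.19
Index = 324.71 / 293.19 × 100 = 110.7507

110.75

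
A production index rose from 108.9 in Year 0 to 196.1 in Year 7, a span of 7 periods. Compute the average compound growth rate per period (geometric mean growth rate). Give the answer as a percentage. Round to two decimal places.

8.77%

Growth factor = (196.1/108.9)^(1/7) = (1.800735)^(1/7) = 1.087659
Growth rate = 1.087659 − 1 = 0.087659 = 8.7659%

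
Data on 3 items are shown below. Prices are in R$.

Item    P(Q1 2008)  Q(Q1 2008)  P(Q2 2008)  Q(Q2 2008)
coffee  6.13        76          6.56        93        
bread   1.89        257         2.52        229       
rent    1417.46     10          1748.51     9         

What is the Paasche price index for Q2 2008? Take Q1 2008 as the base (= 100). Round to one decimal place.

123.0

Paasche price index uses current-period quantities as weights.
ΣP(Q2 2008)·Q(Q2 2008) = 6.56×93 + 2.52×229 + 1748.51×9 = 610.08 + 577.08 + 15736.59 = 16923.75
ΣP(Q1 2008)·Q(Q2 2008) = 6.13×93 + 1.89×229 + 1417.46×9 = 570.09 + 432.81 + 12757.14 = 13760.04
Index = 16923.75 / 13760.04 × 100 = 122.9920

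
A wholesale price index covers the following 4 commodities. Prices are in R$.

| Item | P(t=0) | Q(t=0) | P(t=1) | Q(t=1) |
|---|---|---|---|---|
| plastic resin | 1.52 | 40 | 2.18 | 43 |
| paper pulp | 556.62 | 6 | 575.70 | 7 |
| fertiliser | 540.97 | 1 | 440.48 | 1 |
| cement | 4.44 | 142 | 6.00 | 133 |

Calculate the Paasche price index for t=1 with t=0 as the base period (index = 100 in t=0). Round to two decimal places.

Paasche price index uses current-period quantities as weights.
ΣP(t=1)·Q(t=1) = 2.18×43 + 575.70×7 + 440.48×1 + 6.00×133 = 93.74 + 4029.9 + 440.48 + 798 = 5362.12
ΣP(t=0)·Q(t=1) = 1.52×43 + 556.62×7 + 540.97×1 + 4.44×133 = 65.36 + 3896.34 + 540.97 + 590.52 = 5093.19
Index = 5362.12 / 5093.19 × 100 = 105.2802

105.28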